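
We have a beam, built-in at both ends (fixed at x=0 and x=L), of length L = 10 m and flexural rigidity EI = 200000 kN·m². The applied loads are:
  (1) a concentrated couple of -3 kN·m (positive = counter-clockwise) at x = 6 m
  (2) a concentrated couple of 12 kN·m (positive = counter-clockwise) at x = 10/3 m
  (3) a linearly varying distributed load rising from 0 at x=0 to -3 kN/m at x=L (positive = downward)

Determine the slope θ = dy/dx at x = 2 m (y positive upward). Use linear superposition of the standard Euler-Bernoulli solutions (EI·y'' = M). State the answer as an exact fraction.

θ(2) = 483/6250000 rad

Load 1 — applied couple M₀=-3 kN·m at a=6 m (b=L-a=4):
  θ_1 = (R_Ax²/2 - M_Ax)/EI  [x≤a] with R_A=-54/125, M_A=-24/25 = ((-54/125)·2²/2 - (-24/25)·2)/200000 = 33/6250000 rad
Load 2 — applied couple M₀=12 kN·m at a=10/3 m (b=L-a=20/3):
  θ_2 = (R_Ax²/2 - M_Ax)/EI  [x≤a] with R_A=8/5, M_A=0 = ((8/5)·2²/2 - 0·2)/200000 = 1/62500 rad
Load 3 — triangular load w₀=-3 kN/m (0→w₀ over full span):
  θ_3 = -w₀(2x(L-x)(L-2x)(x+2L)+x²(L-x)²)/(120LEI) = -(-3)·(2·2·(10-2)·(10-2·2)·(2+2·10)+2²·(10-2)²)/(120·10·200000) = 7/125000 rad
Superposition: θ = Σ θ_i = 483/6250000 rad ≈ 0.000077 rad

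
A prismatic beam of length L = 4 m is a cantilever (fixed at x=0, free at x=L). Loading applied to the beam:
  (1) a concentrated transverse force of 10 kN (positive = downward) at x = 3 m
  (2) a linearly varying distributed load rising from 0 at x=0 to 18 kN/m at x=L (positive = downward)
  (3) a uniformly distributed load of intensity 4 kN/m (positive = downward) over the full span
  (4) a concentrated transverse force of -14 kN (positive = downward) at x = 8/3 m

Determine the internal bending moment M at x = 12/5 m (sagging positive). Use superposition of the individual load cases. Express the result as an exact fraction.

Load 1 — point force P=10 kN at a=3 m (b=L-a=1):
  M_1 = -P(a-x)  [x≤a] = -10·(3-(12/5)) = -6 kN·m
Load 2 — triangular load w₀=18 kN/m (0→w₀ over full span):
  M_2 = w₀Lx/2 - w₀L²/3 - w₀x³/(6L) = 18·4·(12/5)/2 - 18·4²/3 - 18·(12/5)³/(6·4) = -2496/125 kN·m
Load 3 — uniform load w=4 kN/m over full span:
  M_3 = -w(L-x)²/2 = -4·(4-(12/5))²/2 = -128/25 kN·m
Load 4 — point force P=-14 kN at a=8/3 m (b=L-a=4/3):
  M_4 = -P(a-x)  [x≤a] = -(-14)·((8/3)-(12/5)) = 56/15 kN·m
Superposition: M = Σ M_i = -10258/375 kN·m ≈ -27.354667 kN·m

M(12/5) = -10258/375 kN·m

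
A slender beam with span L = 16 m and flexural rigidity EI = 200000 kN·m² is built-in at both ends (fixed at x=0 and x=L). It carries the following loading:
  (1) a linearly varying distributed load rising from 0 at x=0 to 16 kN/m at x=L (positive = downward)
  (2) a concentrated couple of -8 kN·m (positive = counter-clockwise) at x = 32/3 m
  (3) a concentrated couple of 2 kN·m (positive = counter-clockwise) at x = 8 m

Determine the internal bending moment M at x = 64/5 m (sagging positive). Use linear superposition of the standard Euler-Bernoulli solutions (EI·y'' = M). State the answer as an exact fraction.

M(64/5) = 5621/750 kN·m

Load 1 — triangular load w₀=16 kN/m (0→w₀ over full span):
  M_1 = 3w₀Lx/20 - w₀L²/30 - w₀x³/(6L) = 3·16·16·(64/5)/20 - 16·16²/30 - 16·(64/5)³/(6·16) = 2048/375 kN·m
Load 2 — applied couple M₀=-8 kN·m at a=32/3 m (b=L-a=16/3):
  M_2 = R_Ax - M_A - M₀  [x>a] with R_A=-2/3, M_A=-8/3 = (-2/3)·(64/5) - (-8/3) - (-8) = 32/15 kN·m
Load 3 — applied couple M₀=2 kN·m at a=8 m (b=L-a=8):
  M_3 = R_Ax - M_A - M₀  [x>a] with R_A=3/16, M_A=1/2 = (3/16)·(64/5) - (1/2) - 2 = -1/10 kN·m
Superposition: M = Σ M_i = 5621/750 kN·m ≈ 7.494667 kN·m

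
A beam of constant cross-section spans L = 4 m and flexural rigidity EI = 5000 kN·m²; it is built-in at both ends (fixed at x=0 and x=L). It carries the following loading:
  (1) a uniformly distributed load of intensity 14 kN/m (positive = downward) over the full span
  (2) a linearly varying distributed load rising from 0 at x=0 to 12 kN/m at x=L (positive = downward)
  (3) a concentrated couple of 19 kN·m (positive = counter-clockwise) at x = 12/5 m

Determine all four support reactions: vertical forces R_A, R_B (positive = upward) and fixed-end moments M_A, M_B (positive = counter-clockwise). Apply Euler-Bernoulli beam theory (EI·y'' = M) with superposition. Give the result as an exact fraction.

Load 1 — uniform load w=14 kN/m over full span:
  R_A = wL/2 = 14·4/2 = 28 kN
  M_A = wL²/12 = 14·4²/12 = 56/3 kN·m
  R_B = wL/2 = 14·4/2 = 28 kN
  M_B = -wL²/12 = -14·4²/12 = -56/3 kN·m
Load 2 — triangular load w₀=12 kN/m (0→w₀ over full span):
  R_A = 3w₀L/20 = 3·12·4/20 = 36/5 kN
  M_A = w₀L²/30 = 12·4²/30 = 32/5 kN·m
  R_B = 7w₀L/20 = 7·12·4/20 = 84/5 kN
  M_B = -w₀L²/20 = -12·4²/20 = -48/5 kN·m
Load 3 — applied couple M₀=19 kN·m at a=12/5 m (b=L-a=8/5):
  R_A = 6M₀ab/L³ = 6·19·(12/5)·(8/5)/4³ = 171/25 kN
  M_A = M₀b(2a-b)/L² = 19·(8/5)·(2·(12/5)-(8/5))/4² = 152/25 kN·m
  R_B = -6M₀ab/L³ = -6·19·(12/5)·(8/5)/4³ = -171/25 kN
  M_B = M₀a(2b-a)/L² = 19·(12/5)·(2·(8/5)-(12/5))/4² = 57/25 kN·m
Superposition: R_A = 1051/25 kN, M_A = 2336/75 kN·m, R_B = 949/25 kN, M_B = -1949/75 kN·m

R_A = 1051/25 kN, M_A = 2336/75 kN·m, R_B = 949/25 kN, M_B = -1949/75 kN·m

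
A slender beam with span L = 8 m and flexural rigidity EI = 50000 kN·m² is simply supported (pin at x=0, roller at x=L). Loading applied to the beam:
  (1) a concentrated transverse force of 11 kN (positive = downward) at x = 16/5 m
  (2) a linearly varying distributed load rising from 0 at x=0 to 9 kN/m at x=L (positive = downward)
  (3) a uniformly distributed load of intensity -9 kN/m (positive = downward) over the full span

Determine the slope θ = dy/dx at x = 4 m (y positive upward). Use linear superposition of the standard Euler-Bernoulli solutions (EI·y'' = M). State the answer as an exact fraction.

θ(4) = -43/1562500 rad

Load 1 — point force P=11 kN at a=16/5 m (b=L-a=24/5):
  θ_1 = -Pa(2L²-6Lx+3x²+a²)/(6LEI)  [x>a] = -11·(16/5)·(2·8²-6·8·4+3·4²+(16/5)²)/(6·8·50000) = 33/390625 rad
Load 2 — triangular load w₀=9 kN/m (0→w₀ over full span):
  θ_2 = -w₀(7L⁴-30L²x²+15x⁴)/(360LEI) = -9·(7·8⁴-30·8²·4²+15·4⁴)/(360·8·50000) = -7/62500 rad
Load 3 — uniform load w=-9 kN/m over full span:
  θ_3 = -w(L³-6Lx²+4x³)/(24EI) = -(-9)·(8³-6·8·4²+4·4³)/(24·50000) = 0 rad
Superposition: θ = Σ θ_i = -43/1562500 rad ≈ -0.000028 rad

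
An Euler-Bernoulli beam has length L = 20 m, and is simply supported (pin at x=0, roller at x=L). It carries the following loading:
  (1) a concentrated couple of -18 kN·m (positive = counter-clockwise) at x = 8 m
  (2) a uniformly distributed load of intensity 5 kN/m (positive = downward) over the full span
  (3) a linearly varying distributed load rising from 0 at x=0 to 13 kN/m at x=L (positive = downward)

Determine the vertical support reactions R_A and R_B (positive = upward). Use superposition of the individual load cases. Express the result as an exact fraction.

R_A = 2773/30 kN, R_B = 4127/30 kN

Load 1 — applied couple M₀=-18 kN·m at a=8 m (b=L-a=12):
  R_A = M₀/L = (-18)/20 = -9/10 kN
  R_B = -M₀/L = -(-18)/20 = 9/10 kN
Load 2 — uniform load w=5 kN/m over full span:
  R_A = wL/2 = 5·20/2 = 50 kN
  R_B = wL/2 = 5·20/2 = 50 kN
Load 3 — triangular load w₀=13 kN/m (0→w₀ over full span):
  R_A = w₀L/6 = 13·20/6 = 130/3 kN
  R_B = w₀L/3 = 13·20/3 = 260/3 kN
Superposition: R_A = 2773/30 kN, R_B = 4127/30 kN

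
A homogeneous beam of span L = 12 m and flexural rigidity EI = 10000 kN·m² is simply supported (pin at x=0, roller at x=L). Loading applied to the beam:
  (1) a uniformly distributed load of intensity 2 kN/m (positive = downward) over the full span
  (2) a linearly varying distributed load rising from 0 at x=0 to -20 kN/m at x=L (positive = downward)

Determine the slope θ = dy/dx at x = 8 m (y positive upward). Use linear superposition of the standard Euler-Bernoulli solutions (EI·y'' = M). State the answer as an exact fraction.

θ(8) = -143/5625 rad

Load 1 — uniform load w=2 kN/m over full span:
  θ_1 = -w(L³-6Lx²+4x³)/(24EI) = -2·(12³-6·12·8²+4·8³)/(24·10000) = 13/1875 rad
Load 2 — triangular load w₀=-20 kN/m (0→w₀ over full span):
  θ_2 = -w₀(7L⁴-30L²x²+15x⁴)/(360LEI) = -(-20)·(7·12⁴-30·12²·8²+15·8⁴)/(360·12·10000) = -182/5625 rad
Superposition: θ = Σ θ_i = -143/5625 rad ≈ -0.025422 rad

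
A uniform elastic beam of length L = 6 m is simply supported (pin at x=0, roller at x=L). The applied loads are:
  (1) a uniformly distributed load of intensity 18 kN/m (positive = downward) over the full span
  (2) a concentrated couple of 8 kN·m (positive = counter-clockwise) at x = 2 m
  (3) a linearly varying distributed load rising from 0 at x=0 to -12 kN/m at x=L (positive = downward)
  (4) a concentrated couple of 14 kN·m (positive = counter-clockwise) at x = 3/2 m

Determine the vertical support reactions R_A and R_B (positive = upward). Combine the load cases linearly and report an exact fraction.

R_A = 137/3 kN, R_B = 79/3 kN

Load 1 — uniform load w=18 kN/m over full span:
  R_A = wL/2 = 18·6/2 = 54 kN
  R_B = wL/2 = 18·6/2 = 54 kN
Load 2 — applied couple M₀=8 kN·m at a=2 m (b=L-a=4):
  R_A = M₀/L = 8/6 = 4/3 kN
  R_B = -M₀/L = -8/6 = -4/3 kN
Load 3 — triangular load w₀=-12 kN/m (0→w₀ over full span):
  R_A = w₀L/6 = (-12)·6/6 = -12 kN
  R_B = w₀L/3 = (-12)·6/3 = -24 kN
Load 4 — applied couple M₀=14 kN·m at a=3/2 m (b=L-a=9/2):
  R_A = M₀/L = 14/6 = 7/3 kN
  R_B = -M₀/L = -14/6 = -7/3 kN
Superposition: R_A = 137/3 kN, R_B = 79/3 kN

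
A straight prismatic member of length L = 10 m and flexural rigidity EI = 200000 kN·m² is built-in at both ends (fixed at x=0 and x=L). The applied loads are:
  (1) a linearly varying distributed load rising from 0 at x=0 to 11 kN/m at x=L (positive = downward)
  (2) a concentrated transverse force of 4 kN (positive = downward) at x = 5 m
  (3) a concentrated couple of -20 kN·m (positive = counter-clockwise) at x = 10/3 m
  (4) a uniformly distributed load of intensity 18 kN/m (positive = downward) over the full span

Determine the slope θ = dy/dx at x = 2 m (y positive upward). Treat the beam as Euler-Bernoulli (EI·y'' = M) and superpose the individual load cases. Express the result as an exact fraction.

θ(2) = -491/500000 rad

Load 1 — triangular load w₀=11 kN/m (0→w₀ over full span):
  θ_1 = -w₀(2x(L-x)(L-2x)(x+2L)+x²(L-x)²)/(120LEI) = -11·(2·2·(10-2)·(10-2·2)·(2+2·10)+2²·(10-2)²)/(120·10·200000) = -77/375000 rad
Load 2 — point force P=4 kN at a=5 m (b=L-a=5):
  θ_2 = -Pb²x(2aL-(3a+b)x)/(2L³EI)  [x≤a] = -4·5²·2·(2·5·10-(3·5+5)·2)/(2·10³·200000) = -3/100000 rad
Load 3 — applied couple M₀=-20 kN·m at a=10/3 m (b=L-a=20/3):
  θ_3 = (R_Ax²/2 - M_Ax)/EI  [x≤a] with R_A=-8/3, M_A=0 = ((-8/3)·2²/2 - 0·2)/200000 = -1/37500 rad
Load 4 — uniform load w=18 kN/m over full span:
  θ_4 = -wx(L-x)(L-2x)/(12EI) = -18·2·(10-2)·(10-2·2)/(12·200000) = -9/12500 rad
Superposition: θ = Σ θ_i = -491/500000 rad ≈ -0.000982 rad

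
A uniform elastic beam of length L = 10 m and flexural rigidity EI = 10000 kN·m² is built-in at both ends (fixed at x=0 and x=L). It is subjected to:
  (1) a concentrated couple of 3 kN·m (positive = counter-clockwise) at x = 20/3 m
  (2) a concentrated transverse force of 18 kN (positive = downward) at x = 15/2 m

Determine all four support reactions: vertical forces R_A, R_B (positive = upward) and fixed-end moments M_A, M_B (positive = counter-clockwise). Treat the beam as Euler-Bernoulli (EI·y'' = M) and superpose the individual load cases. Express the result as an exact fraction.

Load 1 — applied couple M₀=3 kN·m at a=20/3 m (b=L-a=10/3):
  R_A = 6M₀ab/L³ = 6·3·(20/3)·(10/3)/10³ = 2/5 kN
  M_A = M₀b(2a-b)/L² = 3·(10/3)·(2·(20/3)-(10/3))/10² = 1 kN·m
  R_B = -6M₀ab/L³ = -6·3·(20/3)·(10/3)/10³ = -2/5 kN
  M_B = M₀a(2b-a)/L² = 3·(20/3)·(2·(10/3)-(20/3))/10² = 0 kN·m
Load 2 — point force P=18 kN at a=15/2 m (b=L-a=5/2):
  R_A = Pb²(3a+b)/L³ = 18·(5/2)²·(3·(15/2)+(5/2))/10³ = 45/16 kN
  M_A = Pab²/L² = 18·(15/2)·(5/2)²/10² = 135/16 kN·m
  R_B = Pa²(a+3b)/L³ = 18·(15/2)²·((15/2)+3·(5/2))/10³ = 243/16 kN
  M_B = -Pa²b/L² = -18·(15/2)²·(5/2)/10² = -405/16 kN·m
Superposition: R_A = 257/80 kN, M_A = 151/16 kN·m, R_B = 1183/80 kN, M_B = -405/16 kN·m

R_A = 257/80 kN, M_A = 151/16 kN·m, R_B = 1183/80 kN, M_B = -405/16 kN·m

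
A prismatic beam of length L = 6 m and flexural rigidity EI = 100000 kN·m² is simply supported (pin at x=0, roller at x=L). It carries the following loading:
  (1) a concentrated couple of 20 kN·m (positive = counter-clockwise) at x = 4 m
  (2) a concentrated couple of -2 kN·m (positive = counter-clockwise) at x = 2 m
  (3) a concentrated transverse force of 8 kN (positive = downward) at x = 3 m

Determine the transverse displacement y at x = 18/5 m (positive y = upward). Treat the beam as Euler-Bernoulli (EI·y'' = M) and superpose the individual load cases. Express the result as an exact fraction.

Load 1 — applied couple M₀=20 kN·m at a=4 m (b=L-a=2):
  y_1 = (M₀x³/(6L)+C₁x)/EI  [x≤a] with C₁=M₀(3b²-L²)/(6L)=-40/3 = (20·(18/5)³/(6·6)+(-40/3)·(18/5))/100000 = -69/312500 m
Load 2 — applied couple M₀=-2 kN·m at a=2 m (b=L-a=4):
  y_2 = (M₀x³/(6L)-M₀(x-a)²/2+C₁x)/EI  [x>a] with C₁=M₀(3b²-L²)/(6L)=-2/3 = ((-2)·(18/5)³/(6·6)-(-2)·((18/5)-2)²/2+(-2/3)·(18/5))/100000 = -19/781250 m
Load 3 — point force P=8 kN at a=3 m (b=L-a=3):
  y_3 = -Pa(L-x)(2Lx-a²-x²)/(6LEI)  [x>a] = -8·3·(6-(18/5))·(2·6·(18/5)-3²-(18/5)²)/(6·6·100000) = -531/1562500 m
Superposition: y = Σ y_i = -457/781250 m ≈ -0.000585 m

y(18/5) = -457/781250 m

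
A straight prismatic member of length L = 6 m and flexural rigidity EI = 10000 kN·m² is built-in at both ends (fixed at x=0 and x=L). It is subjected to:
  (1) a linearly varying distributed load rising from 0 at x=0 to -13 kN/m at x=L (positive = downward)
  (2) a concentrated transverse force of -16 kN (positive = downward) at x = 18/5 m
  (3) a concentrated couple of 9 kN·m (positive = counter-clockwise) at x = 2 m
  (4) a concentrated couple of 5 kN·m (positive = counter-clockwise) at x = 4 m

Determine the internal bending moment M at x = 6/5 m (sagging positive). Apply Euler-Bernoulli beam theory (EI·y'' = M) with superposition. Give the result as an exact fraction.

Load 1 — triangular load w₀=-13 kN/m (0→w₀ over full span):
  M_1 = 3w₀Lx/20 - w₀L²/30 - w₀x³/(6L) = 3·(-13)·6·(6/5)/20 - (-13)·6²/30 - (-13)·(6/5)³/(6·6) = 273/125 kN·m
Load 2 — point force P=-16 kN at a=18/5 m (b=L-a=12/5):
  M_2 = Pb²(3a+b)x/L³ - Pab²/L²  [x≤a] = (-16)·(12/5)²·(3·(18/5)+(12/5))·(6/5)/6³ - (-16)·(18/5)·(12/5)²/6² = 1536/625 kN·m
Load 3 — applied couple M₀=9 kN·m at a=2 m (b=L-a=4):
  M_3 = R_Ax - M_A  [x≤a] with R_A=2, M_A=0 = 2·(6/5) - 0 = 12/5 kN·m
Load 4 — applied couple M₀=5 kN·m at a=4 m (b=L-a=2):
  M_4 = R_Ax - M_A  [x≤a] with R_A=10/9, M_A=5/3 = (10/9)·(6/5) - (5/3) = -1/3 kN·m
Superposition: M = Σ M_i = 12578/1875 kN·m ≈ 6.708267 kN·m

M(6/5) = 12578/1875 kN·m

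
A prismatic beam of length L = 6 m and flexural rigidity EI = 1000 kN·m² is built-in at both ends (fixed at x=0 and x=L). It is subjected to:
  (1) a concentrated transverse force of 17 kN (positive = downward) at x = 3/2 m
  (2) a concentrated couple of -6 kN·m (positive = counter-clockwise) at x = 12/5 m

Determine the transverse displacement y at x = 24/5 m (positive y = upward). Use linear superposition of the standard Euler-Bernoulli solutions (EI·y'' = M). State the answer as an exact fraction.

Load 1 — point force P=17 kN at a=3/2 m (b=L-a=9/2):
  y_1 = -Pa²(L-x)²(3bL-(3b+a)(L-x))/(6L³EI)  [x>a] = -17·(3/2)²·(6-(24/5))²·(3·(9/2)·6-(3·(9/2)+(3/2))·(6-(24/5)))/(6·6³·1000) = -1071/400000 m
Load 2 — applied couple M₀=-6 kN·m at a=12/5 m (b=L-a=18/5):
  y_2 = (R_Ax³/6 - M_Ax²/2 - M₀(x-a)²/2)/EI  [x>a] with R_A=-36/25, M_A=-18/25 = ((-36/25)·(24/5)³/6 - (-18/25)·(24/5)²/2 - (-6)·((24/5)-(12/5))²/2)/1000 = -378/390625 m
Superposition: y = Σ y_i = -182259/50000000 m ≈ -0.003645 m

y(24/5) = -182259/50000000 m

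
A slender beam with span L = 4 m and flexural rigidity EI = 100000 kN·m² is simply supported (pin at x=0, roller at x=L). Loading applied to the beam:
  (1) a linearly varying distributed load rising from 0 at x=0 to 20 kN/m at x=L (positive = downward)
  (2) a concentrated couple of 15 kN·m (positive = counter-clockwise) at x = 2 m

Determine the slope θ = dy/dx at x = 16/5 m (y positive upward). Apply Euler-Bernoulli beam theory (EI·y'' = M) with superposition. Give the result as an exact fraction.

Load 1 — triangular load w₀=20 kN/m (0→w₀ over full span):
  θ_1 = -w₀(7L⁴-30L²x²+15x⁴)/(360LEI) = -20·(7·4⁴-30·4²·(16/5)²+15·(16/5)⁴)/(360·4·100000) = 757/3515625 rad
Load 2 — applied couple M₀=15 kN·m at a=2 m (b=L-a=2):
  θ_2 = (M₀x²/(2L)-M₀(x-a)+C₁)/EI  [x>a] with C₁=M₀(3b²-L²)/(6L)=-5/2 = (15·(16/5)²/(2·4)-15·((16/5)-2)+(-5/2))/100000 = -13/1000000 rad
Superposition: θ = Σ θ_i = 45523/225000000 rad ≈ 0.000202 rad

θ(16/5) = 45523/225000000 rad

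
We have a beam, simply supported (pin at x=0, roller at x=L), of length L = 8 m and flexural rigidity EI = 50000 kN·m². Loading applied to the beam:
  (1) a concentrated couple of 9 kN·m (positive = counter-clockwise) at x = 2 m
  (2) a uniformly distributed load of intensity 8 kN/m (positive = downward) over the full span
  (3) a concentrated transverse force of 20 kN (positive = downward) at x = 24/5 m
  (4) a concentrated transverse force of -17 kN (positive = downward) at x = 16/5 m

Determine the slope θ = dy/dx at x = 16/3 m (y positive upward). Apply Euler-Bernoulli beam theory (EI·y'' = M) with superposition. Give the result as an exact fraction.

θ(16/3) = 3196501/2025000000 rad

Load 1 — applied couple M₀=9 kN·m at a=2 m (b=L-a=6):
  θ_1 = (M₀x²/(2L)-M₀(x-a)+C₁)/EI  [x>a] with C₁=M₀(3b²-L²)/(6L)=33/4 = (9·(16/3)²/(2·8)-9·((16/3)-2)+(33/4))/50000 = -23/200000 rad
Load 2 — uniform load w=8 kN/m over full span:
  θ_2 = -w(L³-6Lx²+4x³)/(24EI) = -8·(8³-6·8·(16/3)²+4·(16/3)³)/(24·50000) = 416/253125 rad
Load 3 — point force P=20 kN at a=24/5 m (b=L-a=16/5):
  θ_3 = -Pa(2L²-6Lx+3x²+a²)/(6LEI)  [x>a] = -20·(24/5)·(2·8²-6·8·(16/3)+3·(16/3)²+(24/5)²)/(6·8·50000) = 184/234375 rad
Load 4 — point force P=-17 kN at a=16/5 m (b=L-a=24/5):
  θ_4 = -Pa(2L²-6Lx+3x²+a²)/(6LEI)  [x>a] = -(-17)·(16/5)·(2·8²-6·8·(16/3)+3·(16/3)²+(16/5)²)/(6·8·50000) = -2584/3515625 rad
Superposition: θ = Σ θ_i = 3196501/2025000000 rad ≈ 0.001579 rad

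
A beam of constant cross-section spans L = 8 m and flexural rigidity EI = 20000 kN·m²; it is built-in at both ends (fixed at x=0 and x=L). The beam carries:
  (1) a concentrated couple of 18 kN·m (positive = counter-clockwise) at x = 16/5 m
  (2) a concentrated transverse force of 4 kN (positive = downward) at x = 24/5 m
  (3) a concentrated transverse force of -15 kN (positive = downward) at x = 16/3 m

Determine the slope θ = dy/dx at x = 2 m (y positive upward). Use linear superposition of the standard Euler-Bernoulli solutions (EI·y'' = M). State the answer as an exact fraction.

Load 1 — applied couple M₀=18 kN·m at a=16/5 m (b=L-a=24/5):
  θ_1 = (R_Ax²/2 - M_Ax)/EI  [x≤a] with R_A=81/25, M_A=54/25 = ((81/25)·2²/2 - (54/25)·2)/20000 = 27/250000 rad
Load 2 — point force P=4 kN at a=24/5 m (b=L-a=16/5):
  θ_2 = -Pb²x(2aL-(3a+b)x)/(2L³EI)  [x≤a] = -4·(16/5)²·2·(2·(24/5)·8-(3·(24/5)+(16/5))·2)/(2·8³·20000) = -13/78125 rad
Load 3 — point force P=-15 kN at a=16/3 m (b=L-a=8/3):
  θ_3 = -Pb²x(2aL-(3a+b)x)/(2L³EI)  [x≤a] = -(-15)·(8/3)²·2·(2·(16/3)·8-(3·(16/3)+(8/3))·2)/(2·8³·20000) = 1/2000 rad
Superposition: θ = Σ θ_i = 69/156250 rad ≈ 0.000442 rad

θ(2) = 69/156250 rad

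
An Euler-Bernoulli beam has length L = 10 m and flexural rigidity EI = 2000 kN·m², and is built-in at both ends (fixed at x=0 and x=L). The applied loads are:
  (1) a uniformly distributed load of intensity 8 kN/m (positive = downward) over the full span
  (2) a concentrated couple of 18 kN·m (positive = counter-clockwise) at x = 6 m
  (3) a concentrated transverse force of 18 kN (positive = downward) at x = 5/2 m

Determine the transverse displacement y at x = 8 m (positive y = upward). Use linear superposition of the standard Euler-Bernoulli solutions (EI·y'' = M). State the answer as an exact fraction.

Load 1 — uniform load w=8 kN/m over full span:
  y_1 = -wx²(L-x)²/(24EI) = -8·8²·(10-8)²/(24·2000) = -16/375 m
Load 2 — applied couple M₀=18 kN·m at a=6 m (b=L-a=4):
  y_2 = (R_Ax³/6 - M_Ax²/2 - M₀(x-a)²/2)/EI  [x>a] with R_A=324/125, M_A=144/25 = ((324/125)·8³/6 - (144/25)·8²/2 - 18·(8-6)²/2)/2000 = 27/62500 m
Load 3 — point force P=18 kN at a=5/2 m (b=L-a=15/2):
  y_3 = -Pa²(L-x)²(3bL-(3b+a)(L-x))/(6L³EI)  [x>a] = -18·(5/2)²·(10-8)²·(3·(15/2)·10-(3·(15/2)+(5/2))·(10-8))/(6·10³·2000) = -21/3200 m
Superposition: y = Σ y_i = -292783/6000000 m ≈ -0.048797 m

y(8) = -292783/6000000 m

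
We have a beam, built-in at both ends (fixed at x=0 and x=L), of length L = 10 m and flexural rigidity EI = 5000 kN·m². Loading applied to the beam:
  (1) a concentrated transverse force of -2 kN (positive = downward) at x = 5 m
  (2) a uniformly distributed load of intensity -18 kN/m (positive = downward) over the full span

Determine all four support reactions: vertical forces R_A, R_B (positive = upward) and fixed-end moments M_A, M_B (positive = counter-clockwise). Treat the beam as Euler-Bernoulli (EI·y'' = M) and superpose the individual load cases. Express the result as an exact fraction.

Load 1 — point force P=-2 kN at a=5 m (b=L-a=5):
  R_A = Pb²(3a+b)/L³ = (-2)·5²·(3·5+5)/10³ = -1 kN
  M_A = Pab²/L² = (-2)·5·5²/10² = -5/2 kN·m
  R_B = Pa²(a+3b)/L³ = (-2)·5²·(5+3·5)/10³ = -1 kN
  M_B = -Pa²b/L² = -(-2)·5²·5/10² = 5/2 kN·m
Load 2 — uniform load w=-18 kN/m over full span:
  R_A = wL/2 = (-18)·10/2 = -90 kN
  M_A = wL²/12 = (-18)·10²/12 = -150 kN·m
  R_B = wL/2 = (-18)·10/2 = -90 kN
  M_B = -wL²/12 = -(-18)·10²/12 = 150 kN·m
Superposition: R_A = -91 kN, M_A = -305/2 kN·m, R_B = -91 kN, M_B = 305/2 kN·m

R_A = -91 kN, M_A = -305/2 kN·m, R_B = -91 kN, M_B = 305/2 kN·m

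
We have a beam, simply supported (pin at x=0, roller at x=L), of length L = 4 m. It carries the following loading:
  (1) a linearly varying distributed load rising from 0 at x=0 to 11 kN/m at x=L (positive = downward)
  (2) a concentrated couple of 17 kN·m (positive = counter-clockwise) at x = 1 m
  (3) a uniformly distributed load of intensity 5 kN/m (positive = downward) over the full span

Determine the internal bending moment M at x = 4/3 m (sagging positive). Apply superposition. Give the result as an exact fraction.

Load 1 — triangular load w₀=11 kN/m (0→w₀ over full span):
  M_1 = w₀Lx/6 - w₀x³/(6L) = 11·4·(4/3)/6 - 11·(4/3)³/(6·4) = 704/81 kN·m
Load 2 — applied couple M₀=17 kN·m at a=1 m (b=L-a=3):
  M_2 = M₀x/L - M₀  [x>a] = 17·(4/3)/4 - 17 = -34/3 kN·m
Load 3 — uniform load w=5 kN/m over full span:
  M_3 = wx(L-x)/2 = 5·(4/3)·(4-(4/3))/2 = 80/9 kN·m
Superposition: M = Σ M_i = 506/81 kN·m ≈ 6.246914 kN·m

M(4/3) = 506/81 kN·m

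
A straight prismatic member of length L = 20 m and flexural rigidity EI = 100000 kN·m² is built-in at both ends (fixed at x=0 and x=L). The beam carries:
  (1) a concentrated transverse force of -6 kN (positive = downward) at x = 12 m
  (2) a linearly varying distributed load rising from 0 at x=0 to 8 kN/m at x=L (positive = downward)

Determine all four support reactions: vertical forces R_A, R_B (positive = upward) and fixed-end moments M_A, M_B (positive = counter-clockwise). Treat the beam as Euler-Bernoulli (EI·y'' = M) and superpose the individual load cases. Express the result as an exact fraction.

R_A = 2736/125 kN, M_A = 7136/75 kN·m, R_B = 6514/125 kN, M_B = -3568/25 kN·m

Load 1 — point force P=-6 kN at a=12 m (b=L-a=8):
  R_A = Pb²(3a+b)/L³ = (-6)·8²·(3·12+8)/20³ = -264/125 kN
  M_A = Pab²/L² = (-6)·12·8²/20² = -288/25 kN·m
  R_B = Pa²(a+3b)/L³ = (-6)·12²·(12+3·8)/20³ = -486/125 kN
  M_B = -Pa²b/L² = -(-6)·12²·8/20² = 432/25 kN·m
Load 2 — triangular load w₀=8 kN/m (0→w₀ over full span):
  R_A = 3w₀L/20 = 3·8·20/20 = 24 kN
  M_A = w₀L²/30 = 8·20²/30 = 320/3 kN·m
  R_B = 7w₀L/20 = 7·8·20/20 = 56 kN
  M_B = -w₀L²/20 = -8·20²/20 = -160 kN·m
Superposition: R_A = 2736/125 kN, M_A = 7136/75 kN·m, R_B = 6514/125 kN, M_B = -3568/25 kN·m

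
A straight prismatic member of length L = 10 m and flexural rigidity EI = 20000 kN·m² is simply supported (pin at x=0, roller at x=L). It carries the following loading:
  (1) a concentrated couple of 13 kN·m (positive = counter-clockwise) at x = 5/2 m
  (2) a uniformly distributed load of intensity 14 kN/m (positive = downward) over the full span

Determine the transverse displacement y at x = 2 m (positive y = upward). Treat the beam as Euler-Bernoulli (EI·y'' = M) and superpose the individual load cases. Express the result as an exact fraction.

y(2) = -126137/2400000 m

Load 1 — applied couple M₀=13 kN·m at a=5/2 m (b=L-a=15/2):
  y_1 = (M₀x³/(6L)+C₁x)/EI  [x≤a] with C₁=M₀(3b²-L²)/(6L)=715/48 = (13·2³/(6·10)+(715/48)·2)/20000 = 1261/800000 m
Load 2 — uniform load w=14 kN/m over full span:
  y_2 = -wx(L³-2Lx²+x³)/(24EI) = -14·2·(10³-2·10·2²+2³)/(24·20000) = -203/3750 m
Superposition: y = Σ y_i = -126137/2400000 m ≈ -0.052557 m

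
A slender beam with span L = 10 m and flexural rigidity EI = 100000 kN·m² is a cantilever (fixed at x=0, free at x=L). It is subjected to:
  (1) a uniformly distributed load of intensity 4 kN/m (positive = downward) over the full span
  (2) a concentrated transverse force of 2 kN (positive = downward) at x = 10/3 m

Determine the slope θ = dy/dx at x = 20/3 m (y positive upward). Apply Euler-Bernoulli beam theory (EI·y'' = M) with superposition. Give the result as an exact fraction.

Load 1 — uniform load w=4 kN/m over full span:
  θ_1 = -wx(x²-3Lx+3L²)/(6EI) = -4·(20/3)·((20/3)²-3·10·(20/3)+3·10²)/(6·100000) = -13/2025 rad
Load 2 — point force P=2 kN at a=10/3 m (b=L-a=20/3):
  θ_2 = -Pa²/(2EI)  [x>a] = -2·(10/3)²/(2·100000) = -1/9000 rad
Superposition: θ = Σ θ_i = -529/81000 rad ≈ -0.006531 rad

θ(20/3) = -529/81000 rad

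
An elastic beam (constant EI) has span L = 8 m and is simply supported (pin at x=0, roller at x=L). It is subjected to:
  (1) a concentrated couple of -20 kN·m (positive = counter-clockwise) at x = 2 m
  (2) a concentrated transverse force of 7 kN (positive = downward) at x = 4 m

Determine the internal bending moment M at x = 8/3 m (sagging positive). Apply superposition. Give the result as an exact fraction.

Load 1 — applied couple M₀=-20 kN·m at a=2 m (b=L-a=6):
  M_1 = M₀x/L - M₀  [x>a] = (-20)·(8/3)/8 - (-20) = 40/3 kN·m
Load 2 — point force P=7 kN at a=4 m (b=L-a=4):
  M_2 = Pbx/L  [x≤a] = 7·4·(8/3)/8 = 28/3 kN·m
Superposition: M = Σ M_i = 68/3 kN·m ≈ 22.666667 kN·m

M(8/3) = 68/3 kN·m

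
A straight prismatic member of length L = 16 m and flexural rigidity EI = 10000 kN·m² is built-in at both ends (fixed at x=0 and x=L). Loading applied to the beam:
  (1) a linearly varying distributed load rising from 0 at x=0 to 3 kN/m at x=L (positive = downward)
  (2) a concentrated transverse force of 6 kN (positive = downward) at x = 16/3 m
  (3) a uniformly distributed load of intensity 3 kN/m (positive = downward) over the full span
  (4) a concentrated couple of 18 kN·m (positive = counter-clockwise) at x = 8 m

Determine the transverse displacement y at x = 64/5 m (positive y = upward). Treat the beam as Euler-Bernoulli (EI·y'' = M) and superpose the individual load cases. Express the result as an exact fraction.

y(64/5) = -8997676/263671875 m

Load 1 — triangular load w₀=3 kN/m (0→w₀ over full span):
  y_1 = -w₀x²(L-x)²(x+2L)/(120LEI) = -3·(64/5)²·(16-(64/5))²·((64/5)+2·16)/(120·16·10000) = -114688/9765625 m
Load 2 — point force P=6 kN at a=16/3 m (b=L-a=32/3):
  y_2 = -Pa²(L-x)²(3bL-(3b+a)(L-x))/(6L³EI)  [x>a] = -6·(16/3)²·(16-(64/5))²·(3·(32/3)·16-(3·(32/3)+(16/3))·(16-(64/5)))/(6·16³·10000) = -5888/2109375 m
Load 3 — uniform load w=3 kN/m over full span:
  y_3 = -wx²(L-x)²/(24EI) = -3·(64/5)²·(16-(64/5))²/(24·10000) = -8192/390625 m
Load 4 — applied couple M₀=18 kN·m at a=8 m (b=L-a=8):
  y_4 = (R_Ax³/6 - M_Ax²/2 - M₀(x-a)²/2)/EI  [x>a] with R_A=27/16, M_A=9/2 = ((27/16)·(64/5)³/6 - (9/2)·(64/5)²/2 - 18·((64/5)-8)²/2)/10000 = 108/78125 m
Superposition: y = Σ y_i = -8997676/263671875 m ≈ -0.034125 m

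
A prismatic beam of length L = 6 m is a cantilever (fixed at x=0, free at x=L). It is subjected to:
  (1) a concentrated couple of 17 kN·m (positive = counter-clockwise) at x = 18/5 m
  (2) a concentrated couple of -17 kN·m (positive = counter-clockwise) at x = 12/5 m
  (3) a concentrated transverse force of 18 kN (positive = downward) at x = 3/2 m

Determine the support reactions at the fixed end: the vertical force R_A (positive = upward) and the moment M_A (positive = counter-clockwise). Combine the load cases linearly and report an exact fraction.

R_A = 18 kN, M_A = 27 kN·m

Load 1 — applied couple M₀=17 kN·m at a=18/5 m (b=L-a=12/5):
  R_A = 0 kN
  M_A = -M₀ = -17 kN·m
Load 2 — applied couple M₀=-17 kN·m at a=12/5 m (b=L-a=18/5):
  R_A = 0 kN
  M_A = -M₀ = -(-17) = 17 kN·m
Load 3 — point force P=18 kN at a=3/2 m (b=L-a=9/2):
  R_A = P = 18 kN
  M_A = Pa = 18·(3/2) = 27 kN·m
Superposition: R_A = 18 kN, M_A = 27 kN·m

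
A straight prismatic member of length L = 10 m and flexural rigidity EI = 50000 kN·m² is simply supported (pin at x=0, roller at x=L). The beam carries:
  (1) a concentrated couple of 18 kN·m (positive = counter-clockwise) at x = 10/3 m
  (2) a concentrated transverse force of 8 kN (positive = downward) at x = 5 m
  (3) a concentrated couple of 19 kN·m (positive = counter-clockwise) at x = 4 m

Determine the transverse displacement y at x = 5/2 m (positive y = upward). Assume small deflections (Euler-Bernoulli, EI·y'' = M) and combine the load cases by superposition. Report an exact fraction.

Load 1 — applied couple M₀=18 kN·m at a=10/3 m (b=L-a=20/3):
  y_1 = (M₀x³/(6L)+C₁x)/EI  [x≤a] with C₁=M₀(3b²-L²)/(6L)=10 = (18·(5/2)³/(6·10)+10·(5/2))/50000 = 19/32000 m
Load 2 — point force P=8 kN at a=5 m (b=L-a=5):
  y_2 = -Pbx(L²-b²-x²)/(6LEI)  [x≤a] = -8·5·(5/2)·(10²-5²-(5/2)²)/(6·10·50000) = -11/4800 m
Load 3 — applied couple M₀=19 kN·m at a=4 m (b=L-a=6):
  y_3 = (M₀x³/(6L)+C₁x)/EI  [x≤a] with C₁=M₀(3b²-L²)/(6L)=38/15 = (19·(5/2)³/(6·10)+(38/15)·(5/2))/50000 = 361/1600000 m
Superposition: y = Σ y_i = -7067/4800000 m ≈ -0.001472 m

y(5/2) = -7067/4800000 m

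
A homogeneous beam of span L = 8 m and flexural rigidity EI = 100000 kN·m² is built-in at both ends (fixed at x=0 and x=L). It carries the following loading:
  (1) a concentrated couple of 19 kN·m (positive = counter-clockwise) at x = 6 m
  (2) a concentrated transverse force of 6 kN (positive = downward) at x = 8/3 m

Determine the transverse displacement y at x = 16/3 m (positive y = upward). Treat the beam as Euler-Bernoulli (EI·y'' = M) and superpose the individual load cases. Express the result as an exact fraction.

y(16/3) = -2243/9112500 m

Load 1 — applied couple M₀=19 kN·m at a=6 m (b=L-a=2):
  y_1 = (R_Ax³/6 - M_Ax²/2)/EI  [x≤a] with R_A=171/64, M_A=95/16 = ((171/64)·(16/3)³/6 - (95/16)·(16/3)²/2)/100000 = -19/112500 m
Load 2 — point force P=6 kN at a=8/3 m (b=L-a=16/3):
  y_2 = -Pa²(L-x)²(3bL-(3b+a)(L-x))/(6L³EI)  [x>a] = -6·(8/3)²·(8-(16/3))²·(3·(16/3)·8-(3·(16/3)+(8/3))·(8-(16/3)))/(6·8³·100000) = -176/2278125 m
Superposition: y = Σ y_i = -2243/9112500 m ≈ -0.000246 m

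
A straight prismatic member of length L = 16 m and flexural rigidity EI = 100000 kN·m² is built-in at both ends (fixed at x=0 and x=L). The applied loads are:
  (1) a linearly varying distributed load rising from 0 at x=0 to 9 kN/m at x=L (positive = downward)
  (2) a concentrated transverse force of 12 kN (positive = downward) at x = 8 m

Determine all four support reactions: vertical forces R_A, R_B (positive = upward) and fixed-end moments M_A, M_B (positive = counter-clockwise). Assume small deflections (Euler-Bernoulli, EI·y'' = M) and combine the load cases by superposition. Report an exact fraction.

Load 1 — triangular load w₀=9 kN/m (0→w₀ over full span):
  R_A = 3w₀L/20 = 3·9·16/20 = 108/5 kN
  M_A = w₀L²/30 = 9·16²/30 = 384/5 kN·m
  R_B = 7w₀L/20 = 7·9·16/20 = 252/5 kN
  M_B = -w₀L²/20 = -9·16²/20 = -576/5 kN·m
Load 2 — point force P=12 kN at a=8 m (b=L-a=8):
  R_A = Pb²(3a+b)/L³ = 12·8²·(3·8+8)/16³ = 6 kN
  M_A = Pab²/L² = 12·8·8²/16² = 24 kN·m
  R_B = Pa²(a+3b)/L³ = 12·8²·(8+3·8)/16³ = 6 kN
  M_B = -Pa²b/L² = -12·8²·8/16² = -24 kN·m
Superposition: R_A = 138/5 kN, M_A = 504/5 kN·m, R_B = 282/5 kN, M_B = -696/5 kN·m

R_A = 138/5 kN, M_A = 504/5 kN·m, R_B = 282/5 kN, M_B = -696/5 kN·m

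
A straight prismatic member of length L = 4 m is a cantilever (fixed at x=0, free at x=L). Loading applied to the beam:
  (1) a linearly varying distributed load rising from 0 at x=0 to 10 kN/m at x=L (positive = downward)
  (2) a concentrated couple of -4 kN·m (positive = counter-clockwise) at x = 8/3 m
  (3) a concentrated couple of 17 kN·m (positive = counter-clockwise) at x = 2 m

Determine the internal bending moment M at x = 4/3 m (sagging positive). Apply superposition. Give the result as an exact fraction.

M(4/3) = -1187/81 kN·m

Load 1 — triangular load w₀=10 kN/m (0→w₀ over full span):
  M_1 = w₀Lx/2 - w₀L²/3 - w₀x³/(6L) = 10·4·(4/3)/2 - 10·4²/3 - 10·(4/3)³/(6·4) = -2240/81 kN·m
Load 2 — applied couple M₀=-4 kN·m at a=8/3 m (b=L-a=4/3):
  M_2 = M₀  [x≤a] = (-4) = -4 kN·m
Load 3 — applied couple M₀=17 kN·m at a=2 m (b=L-a=2):
  M_3 = M₀  [x≤a] = 17 = 17 kN·m
Superposition: M = Σ M_i = -1187/81 kN·m ≈ -14.654321 kN·m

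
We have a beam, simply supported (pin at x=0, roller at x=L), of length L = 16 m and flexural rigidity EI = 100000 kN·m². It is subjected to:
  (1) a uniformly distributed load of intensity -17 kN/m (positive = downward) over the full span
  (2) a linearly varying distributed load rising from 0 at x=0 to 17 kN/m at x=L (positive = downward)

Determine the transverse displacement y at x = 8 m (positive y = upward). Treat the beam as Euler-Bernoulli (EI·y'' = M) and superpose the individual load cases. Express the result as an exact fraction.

y(8) = 136/1875 m

Load 1 — uniform load w=-17 kN/m over full span:
  y_1 = -wx(L³-2Lx²+x³)/(24EI) = -(-17)·8·(16³-2·16·8²+8³)/(24·100000) = 272/1875 m
Load 2 — triangular load w₀=17 kN/m (0→w₀ over full span):
  y_2 = -w₀x(7L⁴-10L²x²+3x⁴)/(360LEI) = -17·8·(7·16⁴-10·16²·8²+3·8⁴)/(360·16·100000) = -136/1875 m
Superposition: y = Σ y_i = 136/1875 m ≈ 0.072533 m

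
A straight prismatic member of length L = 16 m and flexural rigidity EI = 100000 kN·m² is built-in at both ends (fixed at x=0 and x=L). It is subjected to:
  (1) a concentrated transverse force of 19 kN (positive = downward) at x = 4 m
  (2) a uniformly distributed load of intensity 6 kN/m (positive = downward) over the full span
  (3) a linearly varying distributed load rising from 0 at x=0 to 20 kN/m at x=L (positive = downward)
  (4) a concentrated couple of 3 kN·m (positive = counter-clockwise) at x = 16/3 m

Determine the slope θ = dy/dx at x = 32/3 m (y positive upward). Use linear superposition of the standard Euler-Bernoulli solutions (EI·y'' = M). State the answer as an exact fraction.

Load 1 — point force P=19 kN at a=4 m (b=L-a=12):
  θ_1 = Pa²(L-x)(2bL-(3b+a)(L-x))/(2L³EI)  [x>a] = 19·4²·(16-(32/3))·(2·12·16-(3·12+4)·(16-(32/3)))/(2·16³·100000) = 19/56250 rad
Load 2 — uniform load w=6 kN/m over full span:
  θ_2 = -wx(L-x)(L-2x)/(12EI) = -6·(32/3)·(16-(32/3))·(16-2·(32/3))/(12·100000) = 128/84375 rad
Load 3 — triangular load w₀=20 kN/m (0→w₀ over full span):
  θ_3 = -w₀(2x(L-x)(L-2x)(x+2L)+x²(L-x)²)/(120LEI) = -20·(2·(32/3)·(16-(32/3))·(16-2·(32/3))·((32/3)+2·16)+(32/3)²·(16-(32/3))²)/(120·16·100000) = 1792/759375 rad
Load 4 — applied couple M₀=3 kN·m at a=16/3 m (b=L-a=32/3):
  θ_4 = (R_Ax²/2 - M_Ax - M₀(x-a))/EI  [x>a] with R_A=1/4, M_A=0 = ((1/4)·(32/3)²/2 - 0·(32/3) - 3·((32/3)-(16/3)))/100000 = -1/56250 rad
Superposition: θ = Σ θ_i = 3187/759375 rad ≈ 0.004197 rad

θ(32/3) = 3187/759375 rad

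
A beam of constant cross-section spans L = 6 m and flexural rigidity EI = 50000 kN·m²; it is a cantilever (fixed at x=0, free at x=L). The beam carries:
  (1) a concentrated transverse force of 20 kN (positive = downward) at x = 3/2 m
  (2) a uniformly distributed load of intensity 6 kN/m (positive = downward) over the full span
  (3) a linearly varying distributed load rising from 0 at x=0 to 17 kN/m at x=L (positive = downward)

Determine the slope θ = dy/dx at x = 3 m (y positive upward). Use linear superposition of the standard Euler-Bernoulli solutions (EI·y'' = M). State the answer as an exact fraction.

Load 1 — point force P=20 kN at a=3/2 m (b=L-a=9/2):
  θ_1 = -Pa²/(2EI)  [x>a] = -20·(3/2)²/(2·50000) = -9/20000 rad
Load 2 — uniform load w=6 kN/m over full span:
  θ_2 = -wx(x²-3Lx+3L²)/(6EI) = -6·3·(3²-3·6·3+3·6²)/(6·50000) = -189/50000 rad
Load 3 — triangular load w₀=17 kN/m (0→w₀ over full span):
  θ_3 = (w₀Lx²/4-w₀L²x/3-w₀x⁴/(24L))/EI = (17·6·3²/4-17·6²·3/3-17·3⁴/(24·6))/50000 = -6273/800000 rad
Superposition: θ = Σ θ_i = -9657/800000 rad ≈ -0.012071 rad

θ(3) = -9657/800000 rad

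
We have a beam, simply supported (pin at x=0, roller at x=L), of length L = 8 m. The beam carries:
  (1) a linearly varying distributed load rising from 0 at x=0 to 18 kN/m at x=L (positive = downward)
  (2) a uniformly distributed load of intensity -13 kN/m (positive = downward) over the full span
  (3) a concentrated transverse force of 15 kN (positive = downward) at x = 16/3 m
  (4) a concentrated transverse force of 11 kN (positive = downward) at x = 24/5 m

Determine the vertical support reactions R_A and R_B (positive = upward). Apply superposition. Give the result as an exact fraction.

Load 1 — triangular load w₀=18 kN/m (0→w₀ over full span):
  R_A = w₀L/6 = 18·8/6 = 24 kN
  R_B = w₀L/3 = 18·8/3 = 48 kN
Load 2 — uniform load w=-13 kN/m over full span:
  R_A = wL/2 = (-13)·8/2 = -52 kN
  R_B = wL/2 = (-13)·8/2 = -52 kN
Load 3 — point force P=15 kN at a=16/3 m (b=L-a=8/3):
  R_A = Pb/L = 15·(8/3)/8 = 5 kN
  R_B = Pa/L = 15·(16/3)/8 = 10 kN
Load 4 — point force P=11 kN at a=24/5 m (b=L-a=16/5):
  R_A = Pb/L = 11·(16/5)/8 = 22/5 kN
  R_B = Pa/L = 11·(24/5)/8 = 33/5 kN
Superposition: R_A = -93/5 kN, R_B = 63/5 kN

R_A = -93/5 kN, R_B = 63/5 kN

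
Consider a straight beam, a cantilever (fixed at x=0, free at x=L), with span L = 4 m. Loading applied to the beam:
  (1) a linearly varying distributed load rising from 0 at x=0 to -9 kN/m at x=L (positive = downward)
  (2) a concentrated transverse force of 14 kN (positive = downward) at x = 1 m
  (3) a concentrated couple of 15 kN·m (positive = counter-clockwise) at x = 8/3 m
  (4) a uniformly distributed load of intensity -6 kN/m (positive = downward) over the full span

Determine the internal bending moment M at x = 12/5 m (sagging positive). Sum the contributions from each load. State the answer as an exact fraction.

Load 1 — triangular load w₀=-9 kN/m (0→w₀ over full span):
  M_1 = w₀Lx/2 - w₀L²/3 - w₀x³/(6L) = (-9)·4·(12/5)/2 - (-9)·4²/3 - (-9)·(12/5)³/(6·4) = 1248/125 kN·m
Load 2 — point force P=14 kN at a=1 m (b=L-a=3):
  M_2 = 0  [x>a] = 0 kN·m
Load 3 — applied couple M₀=15 kN·m at a=8/3 m (b=L-a=4/3):
  M_3 = M₀  [x≤a] = 15 = 15 kN·m
Load 4 — uniform load w=-6 kN/m over full span:
  M_4 = -w(L-x)²/2 = -(-6)·(4-(12/5))²/2 = 192/25 kN·m
Superposition: M = Σ M_i = 4083/125 kN·m ≈ 32.664000 kN·m

M(12/5) = 4083/125 kN·m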